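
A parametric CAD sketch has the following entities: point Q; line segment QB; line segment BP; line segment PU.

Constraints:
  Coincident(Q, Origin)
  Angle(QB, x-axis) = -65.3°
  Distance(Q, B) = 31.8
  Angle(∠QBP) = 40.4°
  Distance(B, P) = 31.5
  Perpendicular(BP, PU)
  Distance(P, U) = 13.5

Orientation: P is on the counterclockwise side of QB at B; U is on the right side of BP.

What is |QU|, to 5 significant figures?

34.879

Q is at the origin; QB runs at -65.3° with length 31.8, so B = 31.8·(cos -65.3°, sin -65.3°) = (13.288, -28.891). ∠QBP = 40.4°, so BP runs at -65.3° + (180° − 40.4°) = 74.300° from the x-axis; with |BP| = 31.5, P = B + 31.5·(cos 74.300°, sin 74.300°) = (21.812, 1.4342). BP is perpendicular to PU; with |PU| = 13.5 on the right of BP, U = P + 13.5·(0.96269, -0.27060) = (34.808, -2.2189). Then |QU| = |U − Q| = 34.879.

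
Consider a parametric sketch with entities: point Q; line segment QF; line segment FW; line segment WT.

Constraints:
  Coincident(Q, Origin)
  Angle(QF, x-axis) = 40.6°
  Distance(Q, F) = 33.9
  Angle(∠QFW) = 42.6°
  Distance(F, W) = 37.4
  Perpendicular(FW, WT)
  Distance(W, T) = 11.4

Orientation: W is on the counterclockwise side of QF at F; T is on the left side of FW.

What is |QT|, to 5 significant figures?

16.977

Q is at the origin; QF runs at 40.6° with length 33.9, so F = 33.9·(cos 40.6°, sin 40.6°) = (25.739, 22.061). ∠QFW = 42.6°, so FW runs at 40.6° + (180° − 42.6°) = 178.00° from the x-axis; with |FW| = 37.4, W = F + 37.4·(cos 178.00°, sin 178.00°) = (-11.638, 23.366). The perpendicularity gives WT at right angles to FW; with |WT| = 11.4 on the left of FW, T = W + 11.4·(-0.034899, -0.99939) = (-12.036, 11.973). Then |QT| = |T − Q| = 16.977.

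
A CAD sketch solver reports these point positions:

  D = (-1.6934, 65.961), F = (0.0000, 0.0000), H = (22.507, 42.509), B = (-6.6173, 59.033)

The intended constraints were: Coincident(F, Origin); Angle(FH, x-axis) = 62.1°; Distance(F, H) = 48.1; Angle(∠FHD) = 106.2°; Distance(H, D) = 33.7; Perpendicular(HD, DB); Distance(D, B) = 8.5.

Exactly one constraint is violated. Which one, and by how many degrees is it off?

Perpendicular(HD, DB) — off by 8.70°.

F = (0.00, 0.00) ✓; FH at 62.10° ✓; |FH| = 48.10 ✓; ∠FHD = 106.2° ✓; |HD| = 33.70 ✓; ∠(HD, DB) = 98.70° ✗; |DB| = 8.500 ✓.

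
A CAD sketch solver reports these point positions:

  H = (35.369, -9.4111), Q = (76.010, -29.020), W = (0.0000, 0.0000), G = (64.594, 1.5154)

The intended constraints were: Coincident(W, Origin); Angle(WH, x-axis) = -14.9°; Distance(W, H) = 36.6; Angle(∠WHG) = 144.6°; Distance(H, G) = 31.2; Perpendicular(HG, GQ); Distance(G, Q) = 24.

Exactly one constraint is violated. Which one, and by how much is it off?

Distance(G, Q) = 24 — off by 8.60.

W = (0.00, 0.00) ✓; WH at -14.90° ✓; |WH| = 36.60 ✓; ∠WHG = 144.6° ✓; |HG| = 31.20 ✓; ∠(HG, GQ) = 90.00° ✓; |GQ| = 32.60 ✗.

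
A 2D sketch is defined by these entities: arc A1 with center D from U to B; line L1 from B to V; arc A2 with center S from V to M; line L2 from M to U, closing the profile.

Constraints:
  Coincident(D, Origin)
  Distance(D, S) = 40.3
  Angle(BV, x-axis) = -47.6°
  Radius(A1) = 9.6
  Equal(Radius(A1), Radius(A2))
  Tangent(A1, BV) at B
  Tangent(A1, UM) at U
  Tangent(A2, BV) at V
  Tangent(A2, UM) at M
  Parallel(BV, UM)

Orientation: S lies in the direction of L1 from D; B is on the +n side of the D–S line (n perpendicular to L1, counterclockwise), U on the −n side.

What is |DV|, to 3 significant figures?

41.4

Tangency of A1 to both parallel lines with radius 9.6 puts B and U at D ± 9.6·n: B = (7.09, 6.47), U = (-7.09, -6.47). Equal radii place V and M the same way about S: V = S + 9.6·n = (34.3, -23.3), M = S − 9.6·n = (20.1, -36.2). Then |DV| = |V − D| = 41.4.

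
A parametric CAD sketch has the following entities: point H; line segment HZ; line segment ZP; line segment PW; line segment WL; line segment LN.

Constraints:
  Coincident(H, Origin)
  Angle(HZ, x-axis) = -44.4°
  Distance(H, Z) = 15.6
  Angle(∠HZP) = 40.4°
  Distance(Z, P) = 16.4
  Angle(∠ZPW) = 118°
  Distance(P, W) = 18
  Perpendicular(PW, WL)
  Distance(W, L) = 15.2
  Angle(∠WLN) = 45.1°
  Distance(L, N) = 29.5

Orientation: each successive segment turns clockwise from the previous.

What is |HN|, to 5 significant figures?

17.330

PW ⟂ WL, so WL runs at 24.000°; with |WL| = 15.2, L = (1.3504, 12.855). ∠WLN = 45.1° gives LN at -110.90° from the x-axis; with |LN| = 29.5, N = (-9.1734, -14.704). Then |HN| = |N − H| = 17.330.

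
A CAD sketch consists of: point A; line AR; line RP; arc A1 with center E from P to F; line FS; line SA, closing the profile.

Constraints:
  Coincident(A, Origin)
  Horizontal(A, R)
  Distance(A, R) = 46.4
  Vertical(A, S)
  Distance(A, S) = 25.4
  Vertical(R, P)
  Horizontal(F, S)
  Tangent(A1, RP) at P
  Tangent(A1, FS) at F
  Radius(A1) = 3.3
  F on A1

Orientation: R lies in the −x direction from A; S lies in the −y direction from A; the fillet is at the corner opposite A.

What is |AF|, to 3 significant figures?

50.0

A is at the origin; AR is horizontal with |AR| = 46.4 and R on the −x side, so R = (-46.4, 0.00). A and S share the same x with |AS| = 25.4 and S on the −y side, so S = (0.00, -25.4). The virtual corner opposite A is at (-46.4, -25.4). Tangency of A1 to RP means the radius EP is perpendicular to RP and since A1 is tangent to FS there, EF ⟂ FS, with radius 3.3, so the center E sits 3.3 in from both sides at E = (-43.1, -22.1). That places the tangent points at P = (-46.4, -22.1) on RP and F = (-43.1, -25.4) on FS. Then |AF| = |F − A| = 50.0.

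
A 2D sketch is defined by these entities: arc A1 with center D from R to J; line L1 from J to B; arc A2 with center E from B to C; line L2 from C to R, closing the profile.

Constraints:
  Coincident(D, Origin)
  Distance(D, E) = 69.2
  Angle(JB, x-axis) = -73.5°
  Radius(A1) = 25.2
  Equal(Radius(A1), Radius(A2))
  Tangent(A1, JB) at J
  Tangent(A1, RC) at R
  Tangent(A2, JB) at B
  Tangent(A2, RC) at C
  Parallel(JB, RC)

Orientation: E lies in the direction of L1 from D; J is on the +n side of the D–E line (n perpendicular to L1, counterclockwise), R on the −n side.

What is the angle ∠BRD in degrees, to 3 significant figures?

53.9°

The slot axis is L1's direction at -73.5°, so u = (cos -73.5°, sin -73.5°) = (0.284, -0.959) and n = (−sin -73.5°, cos -73.5°) = (0.959, 0.284). D is at the origin and E lies 69.2 along u from D, so E = 69.2·u = (19.7, -66.4). Tangency of A1 to both parallel lines with radius 25.2 puts J and R at D ± 25.2·n: J = (24.2, 7.16), R = (-24.2, -7.16). Equal radii place B and C the same way about E: B = E + 25.2·n = (43.8, -59.2), C = E − 25.2·n = (-4.51, -73.5). Then cos ∠BRD = RB·RD / (|RB||RD|), giving 53.9°.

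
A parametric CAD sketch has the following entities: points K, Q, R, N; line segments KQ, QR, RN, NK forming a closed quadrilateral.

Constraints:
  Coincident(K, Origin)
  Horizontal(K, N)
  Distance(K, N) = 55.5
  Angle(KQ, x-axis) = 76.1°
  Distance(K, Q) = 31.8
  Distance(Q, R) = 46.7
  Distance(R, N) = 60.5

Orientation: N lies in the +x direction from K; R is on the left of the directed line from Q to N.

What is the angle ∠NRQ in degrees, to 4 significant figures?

62.63°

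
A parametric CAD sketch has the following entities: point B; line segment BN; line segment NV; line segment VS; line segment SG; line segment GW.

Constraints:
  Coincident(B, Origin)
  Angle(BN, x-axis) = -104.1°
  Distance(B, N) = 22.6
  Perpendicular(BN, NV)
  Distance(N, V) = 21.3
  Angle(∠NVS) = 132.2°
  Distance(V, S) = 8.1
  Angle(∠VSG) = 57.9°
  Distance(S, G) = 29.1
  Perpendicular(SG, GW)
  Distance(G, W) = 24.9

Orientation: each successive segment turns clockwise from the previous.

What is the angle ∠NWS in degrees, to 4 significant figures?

34.47°

B is at the origin; BN runs at -104.1° with length 22.6, so N = (-5.506, -21.92). The perpendicularity gives NV at right angles to BN, so NV runs at 165.9°; with |NV| = 21.3, V = (-26.16, -16.73). ∠NVS = 132.2° gives VS at 118.1° from the x-axis; with |VS| = 8.1, S = (-29.98, -9.585). ∠VSG = 57.9° gives SG at -4.000° from the x-axis; with |SG| = 29.1, G = (-0.9501, -11.61). SG is perpendicular to GW, so GW runs at -94.00°; with |GW| = 24.9, W = (-2.687, -36.45). Then cos ∠NWS = WN·WS / (|WN||WS|), giving 34.47°.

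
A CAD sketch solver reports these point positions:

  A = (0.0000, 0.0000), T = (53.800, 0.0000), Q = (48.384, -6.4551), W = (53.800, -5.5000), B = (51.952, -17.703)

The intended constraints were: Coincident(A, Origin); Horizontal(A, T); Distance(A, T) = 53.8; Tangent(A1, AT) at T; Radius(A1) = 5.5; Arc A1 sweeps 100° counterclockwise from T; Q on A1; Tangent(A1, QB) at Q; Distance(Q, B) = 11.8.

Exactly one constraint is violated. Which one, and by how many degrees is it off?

Tangent(A1, QB) at Q — off by 7.60°.

A = (0.00, 0.00) ✓; A.y = 0.00, T.y = 0.00 ✓; |AT| = 53.80 ✓; ∠(WT, TA) = 90.00° ✓; |WT| = 5.500 ✓; bearing(W→Q) − bearing(W→T) = 100.0° ✓; |WQ| = 5.500 ✓; ∠(WQ, QB) = 82.40° ✗; |QB| = 11.80 ✓.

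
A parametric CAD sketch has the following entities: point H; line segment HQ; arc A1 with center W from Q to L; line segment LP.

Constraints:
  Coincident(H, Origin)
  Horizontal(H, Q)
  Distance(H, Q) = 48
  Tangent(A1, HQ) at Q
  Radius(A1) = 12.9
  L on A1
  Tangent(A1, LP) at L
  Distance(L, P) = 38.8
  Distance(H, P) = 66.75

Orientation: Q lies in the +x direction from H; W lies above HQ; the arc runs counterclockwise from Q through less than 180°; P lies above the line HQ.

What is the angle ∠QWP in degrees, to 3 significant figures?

169°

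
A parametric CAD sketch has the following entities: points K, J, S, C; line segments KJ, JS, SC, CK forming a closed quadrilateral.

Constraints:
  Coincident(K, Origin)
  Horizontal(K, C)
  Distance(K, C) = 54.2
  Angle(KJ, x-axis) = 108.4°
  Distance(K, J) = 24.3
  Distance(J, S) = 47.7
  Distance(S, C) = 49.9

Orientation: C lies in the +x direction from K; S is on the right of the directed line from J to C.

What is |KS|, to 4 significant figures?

23.44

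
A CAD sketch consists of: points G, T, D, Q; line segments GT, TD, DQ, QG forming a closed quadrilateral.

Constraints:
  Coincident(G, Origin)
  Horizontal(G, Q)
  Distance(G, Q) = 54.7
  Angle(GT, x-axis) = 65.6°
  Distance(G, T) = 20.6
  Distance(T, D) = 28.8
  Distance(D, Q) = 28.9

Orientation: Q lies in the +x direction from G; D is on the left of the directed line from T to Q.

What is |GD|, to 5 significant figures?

43.506

G is at the origin; GQ is horizontal with |GQ| = 54.7 and Q in +x, so Q = (54.7, 0). GT runs at 65.6° with |GT| = 20.6, so T = (8.5100, 18.760). D is determined by |TD| = 28.8 and |DQ| = 28.9 together: it lies at the intersection of circle(T, 28.8) and circle(Q, 28.9). With |TQ| = 49.854, the foot of the radical line on TQ is 24.869 from T and the perpendicular offset is √(28.8² − 24.869²) = 14.524. Taking the left-of-TQ solution: D = (37.017, 22.859).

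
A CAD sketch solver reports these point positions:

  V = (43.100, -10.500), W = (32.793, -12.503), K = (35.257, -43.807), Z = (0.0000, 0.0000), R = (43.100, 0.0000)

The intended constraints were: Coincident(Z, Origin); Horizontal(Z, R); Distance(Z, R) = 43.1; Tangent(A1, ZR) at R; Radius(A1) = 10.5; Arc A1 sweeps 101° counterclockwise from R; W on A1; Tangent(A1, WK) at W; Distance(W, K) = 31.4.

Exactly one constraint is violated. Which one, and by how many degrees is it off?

Tangent(A1, WK) at W — off by 6.50°.

Z = (0.00, 0.00) ✓; Z.y = 0.00, R.y = 0.00 ✓; |ZR| = 43.10 ✓; ∠(VR, RZ) = 90.00° ✓; |VR| = 10.50 ✓; bearing(V→W) − bearing(V→R) = 101.0° ✓; |VW| = 10.50 ✓; ∠(VW, WK) = 96.50° ✗; |WK| = 31.40 ✓.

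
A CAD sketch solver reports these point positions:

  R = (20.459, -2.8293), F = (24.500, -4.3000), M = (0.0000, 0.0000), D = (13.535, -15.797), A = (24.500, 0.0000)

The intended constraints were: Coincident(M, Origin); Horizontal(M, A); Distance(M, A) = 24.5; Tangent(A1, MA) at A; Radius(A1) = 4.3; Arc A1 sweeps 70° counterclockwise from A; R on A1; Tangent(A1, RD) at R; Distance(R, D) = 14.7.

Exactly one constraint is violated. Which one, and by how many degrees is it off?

Tangent(A1, RD) at R — off by 8.10°.

M = (0.00, 0.00) ✓; M.y = 0.00, A.y = 0.00 ✓; |MA| = 24.50 ✓; ∠(FA, AM) = 90.00° ✓; |FA| = 4.300 ✓; bearing(F→R) − bearing(F→A) = 70.00° ✓; |FR| = 4.300 ✓; ∠(FR, RD) = 98.10° ✗; |RD| = 14.70 ✓.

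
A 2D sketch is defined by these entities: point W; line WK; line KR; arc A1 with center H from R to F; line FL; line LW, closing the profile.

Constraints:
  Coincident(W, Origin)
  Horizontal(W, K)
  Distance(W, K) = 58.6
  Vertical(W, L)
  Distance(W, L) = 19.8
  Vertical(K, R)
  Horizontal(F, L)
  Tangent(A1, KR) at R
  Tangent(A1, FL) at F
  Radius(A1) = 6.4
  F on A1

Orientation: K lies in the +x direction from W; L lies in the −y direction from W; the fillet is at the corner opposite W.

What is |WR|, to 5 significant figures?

60.113

The virtual corner opposite W is at (58.600, -19.800). The tangent condition forces HR to be normal to KR and A1 meets FL tangentially, so HF is at right angles to FL, with radius 6.4, so the center H sits 6.4 in from both sides at H = (52.200, -13.400). That places the tangent points at R = (58.600, -13.400) on KR and F = (52.200, -19.800) on FL. Then |WR| = |R − W| = 60.113.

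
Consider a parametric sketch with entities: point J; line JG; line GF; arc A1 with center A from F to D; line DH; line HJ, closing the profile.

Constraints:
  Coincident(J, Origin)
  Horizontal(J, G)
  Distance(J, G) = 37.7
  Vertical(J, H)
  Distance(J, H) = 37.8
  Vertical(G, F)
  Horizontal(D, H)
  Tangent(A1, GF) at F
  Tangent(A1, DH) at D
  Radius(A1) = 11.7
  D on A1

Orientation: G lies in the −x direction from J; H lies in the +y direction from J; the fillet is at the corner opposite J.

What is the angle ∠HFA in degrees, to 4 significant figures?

17.24°

J is at the origin; J and G share the same y with |JG| = 37.7 and G on the −x side, so G = (-37.70, 0.000). J and H share the same x with |JH| = 37.8 and H on the +y side, so H = (0.000, 37.80). The virtual corner opposite J is at (-37.70, 37.80). A1 meets GF tangentially, so AF is at right angles to GF and since A1 is tangent to DH there, AD ⟂ DH, with radius 11.7, so the center A sits 11.7 in from both sides at A = (-26.00, 26.10). That places the tangent points at F = (-37.70, 26.10) on GF and D = (-26.00, 37.80) on DH. Then cos ∠HFA = FH·FA / (|FH||FA|), giving 17.24°.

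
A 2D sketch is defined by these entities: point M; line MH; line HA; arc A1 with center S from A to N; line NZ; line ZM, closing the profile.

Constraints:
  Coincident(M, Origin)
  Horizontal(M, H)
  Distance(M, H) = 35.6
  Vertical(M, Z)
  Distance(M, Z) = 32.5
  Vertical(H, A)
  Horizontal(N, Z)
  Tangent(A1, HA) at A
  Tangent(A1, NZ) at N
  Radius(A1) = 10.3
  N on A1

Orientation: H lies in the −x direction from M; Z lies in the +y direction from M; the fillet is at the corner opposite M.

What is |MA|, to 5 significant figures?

41.955

M is at the origin; MH is horizontal with |MH| = 35.6 and H on the −x side, so H = (-35.600, 0.0000). MZ is vertical with |MZ| = 32.5 and Z on the +y side, so Z = (0.0000, 32.500). The virtual corner opposite M is at (-35.600, 32.500). A1 meets HA tangentially, so SA is at right angles to HA and the tangent condition forces SN to be normal to NZ, with radius 10.3, so the center S sits 10.3 in from both sides at S = (-25.300, 22.200). That places the tangent points at A = (-35.600, 22.200) on HA and N = (-25.300, 32.500) on NZ. Then |MA| = |A − M| = 41.955.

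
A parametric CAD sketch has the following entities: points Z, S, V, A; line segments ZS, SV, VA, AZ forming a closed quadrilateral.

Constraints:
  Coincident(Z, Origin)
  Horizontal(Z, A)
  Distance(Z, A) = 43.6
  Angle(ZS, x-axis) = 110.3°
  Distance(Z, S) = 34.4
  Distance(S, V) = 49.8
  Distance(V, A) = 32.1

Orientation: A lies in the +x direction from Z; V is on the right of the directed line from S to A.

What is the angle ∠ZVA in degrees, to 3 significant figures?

122°

Checks: |SV| = 49.80 ✓; |VA| = 32.10 ✓.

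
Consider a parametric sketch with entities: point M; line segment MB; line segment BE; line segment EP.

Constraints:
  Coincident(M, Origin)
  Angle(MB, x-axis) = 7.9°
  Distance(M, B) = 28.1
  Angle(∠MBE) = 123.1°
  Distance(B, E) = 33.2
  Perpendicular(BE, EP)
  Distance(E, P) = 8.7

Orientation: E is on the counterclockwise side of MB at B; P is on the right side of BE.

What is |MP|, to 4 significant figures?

58.28

M is at the origin; MB runs at 7.9° with length 28.1, so B = 28.1·(cos 7.9°, sin 7.9°) = (27.83, 3.862). ∠MBE = 123.1°, so BE runs at 7.9° + (180° − 123.1°) = 64.80° from the x-axis; with |BE| = 33.2, E = B + 33.2·(cos 64.80°, sin 64.80°) = (41.97, 33.90). BE ⟂ EP; with |EP| = 8.7 on the right of BE, P = E + 8.7·(0.9048, -0.4258) = (49.84, 30.20). Then |MP| = |P − M| = 58.28.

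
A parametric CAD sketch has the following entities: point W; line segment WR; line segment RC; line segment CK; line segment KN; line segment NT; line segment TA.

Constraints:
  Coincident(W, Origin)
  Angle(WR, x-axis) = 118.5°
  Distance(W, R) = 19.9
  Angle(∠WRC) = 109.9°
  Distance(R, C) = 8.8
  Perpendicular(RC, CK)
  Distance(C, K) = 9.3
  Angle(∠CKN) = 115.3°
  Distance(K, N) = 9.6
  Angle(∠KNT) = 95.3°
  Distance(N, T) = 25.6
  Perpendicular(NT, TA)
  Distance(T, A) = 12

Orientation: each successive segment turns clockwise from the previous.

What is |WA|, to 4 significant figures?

33.71

W is at the origin; WR runs at 118.5° with length 19.9, so R = (-9.495, 17.49). ∠WRC = 109.9° gives RC at 48.40° from the x-axis; with |RC| = 8.8, C = (-3.653, 24.07). RC is perpendicular to CK, so CK runs at -41.60°; with |CK| = 9.3, K = (3.302, 17.89). ∠CKN = 115.3° gives KN at -106.3° from the x-axis; with |KN| = 9.6, N = (0.6072, 8.680). ∠KNT = 95.3° gives NT at 169.0° from the x-axis; with |NT| = 25.6, T = (-24.52, 13.57). NT is perpendicular to TA, so TA runs at 79.00°; with |TA| = 12.0, A = (-22.23, 25.34). Then |WA| = |A − W| = 33.71.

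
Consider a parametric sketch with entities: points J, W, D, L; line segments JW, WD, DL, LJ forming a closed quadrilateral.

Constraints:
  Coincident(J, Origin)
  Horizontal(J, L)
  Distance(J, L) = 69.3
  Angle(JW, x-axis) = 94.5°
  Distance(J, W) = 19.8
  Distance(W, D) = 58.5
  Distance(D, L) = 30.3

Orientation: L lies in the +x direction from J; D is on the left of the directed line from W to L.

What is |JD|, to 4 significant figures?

62.75

Checks: |JL| = 69.30 ✓; |JW| = 19.80 ✓; |WD| = 58.50 ✓; |DL| = 30.30 ✓.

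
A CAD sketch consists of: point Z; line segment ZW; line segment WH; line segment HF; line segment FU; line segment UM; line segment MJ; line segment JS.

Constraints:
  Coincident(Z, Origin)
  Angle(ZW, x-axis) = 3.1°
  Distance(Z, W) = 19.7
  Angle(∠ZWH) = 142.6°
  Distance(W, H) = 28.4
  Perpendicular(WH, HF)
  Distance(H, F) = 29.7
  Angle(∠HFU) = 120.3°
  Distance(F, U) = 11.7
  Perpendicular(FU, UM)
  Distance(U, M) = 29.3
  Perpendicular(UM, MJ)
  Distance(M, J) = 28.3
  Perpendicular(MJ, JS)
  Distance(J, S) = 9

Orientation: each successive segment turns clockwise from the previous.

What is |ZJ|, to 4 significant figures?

46.42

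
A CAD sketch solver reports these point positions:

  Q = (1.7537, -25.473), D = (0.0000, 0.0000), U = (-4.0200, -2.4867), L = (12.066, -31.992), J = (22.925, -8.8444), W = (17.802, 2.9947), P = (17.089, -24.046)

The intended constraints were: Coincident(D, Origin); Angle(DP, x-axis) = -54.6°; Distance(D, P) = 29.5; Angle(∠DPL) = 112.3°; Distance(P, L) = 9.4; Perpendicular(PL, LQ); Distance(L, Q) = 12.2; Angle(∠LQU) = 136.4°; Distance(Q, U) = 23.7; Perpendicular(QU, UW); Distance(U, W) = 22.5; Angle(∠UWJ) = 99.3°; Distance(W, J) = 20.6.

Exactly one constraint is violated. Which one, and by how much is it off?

Distance(W, J) = 20.6 — off by 7.70.

D = (0.00, 0.00) ✓; DP at -54.60° ✓; |DP| = 29.50 ✓; ∠DPL = 112.3° ✓; |PL| = 9.401 ✓; ∠(PL, LQ) = 90.00° ✓; |LQ| = 12.20 ✓; ∠LQU = 136.4° ✓; |QU| = 23.70 ✓; ∠(QU, UW) = 90.00° ✓; |UW| = 22.50 ✓; ∠UWJ = 99.30° ✓; |WJ| = 12.90 ✗.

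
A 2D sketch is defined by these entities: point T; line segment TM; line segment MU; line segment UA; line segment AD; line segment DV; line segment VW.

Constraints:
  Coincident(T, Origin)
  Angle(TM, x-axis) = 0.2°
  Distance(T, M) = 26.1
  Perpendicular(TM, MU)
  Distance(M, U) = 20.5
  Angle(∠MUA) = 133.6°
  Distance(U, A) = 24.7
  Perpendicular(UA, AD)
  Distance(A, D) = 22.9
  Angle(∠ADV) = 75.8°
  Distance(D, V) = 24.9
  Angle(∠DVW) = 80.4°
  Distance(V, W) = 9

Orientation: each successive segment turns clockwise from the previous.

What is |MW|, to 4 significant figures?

19.38

T is at the origin; TM runs at 0.2° with length 26.1, so M = (26.10, 0.09111). TM is perpendicular to MU, so MU runs at -89.80°; with |MU| = 20.5, U = (26.17, -20.41). ∠MUA = 133.6° gives UA at -136.2° from the x-axis; with |UA| = 24.7, A = (8.344, -37.50). UA is perpendicular to AD, so AD runs at 133.8°; with |AD| = 22.9, D = (-7.506, -20.98). ∠ADV = 75.8° gives DV at 29.60° from the x-axis; with |DV| = 24.9, V = (14.14, -8.677). ∠DVW = 80.4° gives VW at -70.00° from the x-axis; with |VW| = 9.0, W = (17.22, -17.13). Then |MW| = |W − M| = 19.38.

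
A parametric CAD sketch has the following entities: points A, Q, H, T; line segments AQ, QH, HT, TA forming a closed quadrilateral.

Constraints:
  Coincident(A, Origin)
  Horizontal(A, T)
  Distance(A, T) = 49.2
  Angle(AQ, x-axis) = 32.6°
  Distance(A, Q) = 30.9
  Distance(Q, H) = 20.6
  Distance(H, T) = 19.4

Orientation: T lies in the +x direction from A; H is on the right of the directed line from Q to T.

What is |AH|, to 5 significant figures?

30.333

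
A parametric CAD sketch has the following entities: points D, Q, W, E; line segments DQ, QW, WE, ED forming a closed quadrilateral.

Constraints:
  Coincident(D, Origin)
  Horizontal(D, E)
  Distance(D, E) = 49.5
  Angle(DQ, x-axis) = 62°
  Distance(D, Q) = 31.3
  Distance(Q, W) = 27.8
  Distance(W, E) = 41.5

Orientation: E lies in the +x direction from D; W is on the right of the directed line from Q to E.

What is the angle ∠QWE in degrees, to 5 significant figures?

76.978°

Checks: |QW| = 27.80 ✓; |WE| = 41.50 ✓.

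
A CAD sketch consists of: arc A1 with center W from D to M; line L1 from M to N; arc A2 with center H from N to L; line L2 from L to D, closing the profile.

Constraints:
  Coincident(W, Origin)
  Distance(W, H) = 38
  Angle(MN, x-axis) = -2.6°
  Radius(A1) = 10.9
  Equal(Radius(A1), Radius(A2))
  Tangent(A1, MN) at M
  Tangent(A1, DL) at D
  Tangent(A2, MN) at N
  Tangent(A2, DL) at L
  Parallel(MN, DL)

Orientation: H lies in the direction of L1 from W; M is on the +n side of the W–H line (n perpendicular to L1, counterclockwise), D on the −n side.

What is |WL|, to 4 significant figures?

39.53

The slot axis is L1's direction at -2.6°, so u = (cos -2.6°, sin -2.6°) = (0.9990, -0.04536) and n = (−sin -2.6°, cos -2.6°) = (0.04536, 0.9990). W is at the origin and H lies 38.0 along u from W, so H = 38.0·u = (37.96, -1.724). Tangency of A1 to both parallel lines with radius 10.9 puts M and D at W ± 10.9·n: M = (0.4945, 10.89), D = (-0.4945, -10.89). Equal radii place N and L the same way about H: N = H + 10.9·n = (38.46, 9.165), L = H − 10.9·n = (37.47, -12.61). Then |WL| = |L − W| = 39.53.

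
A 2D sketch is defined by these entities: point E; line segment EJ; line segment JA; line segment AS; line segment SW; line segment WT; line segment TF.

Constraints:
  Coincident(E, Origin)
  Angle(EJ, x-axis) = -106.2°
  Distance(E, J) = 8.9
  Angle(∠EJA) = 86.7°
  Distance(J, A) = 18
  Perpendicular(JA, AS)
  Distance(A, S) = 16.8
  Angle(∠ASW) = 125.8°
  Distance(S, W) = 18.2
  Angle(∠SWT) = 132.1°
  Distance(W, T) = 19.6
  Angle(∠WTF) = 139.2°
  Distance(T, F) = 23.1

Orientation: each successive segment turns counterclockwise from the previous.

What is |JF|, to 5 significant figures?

30.262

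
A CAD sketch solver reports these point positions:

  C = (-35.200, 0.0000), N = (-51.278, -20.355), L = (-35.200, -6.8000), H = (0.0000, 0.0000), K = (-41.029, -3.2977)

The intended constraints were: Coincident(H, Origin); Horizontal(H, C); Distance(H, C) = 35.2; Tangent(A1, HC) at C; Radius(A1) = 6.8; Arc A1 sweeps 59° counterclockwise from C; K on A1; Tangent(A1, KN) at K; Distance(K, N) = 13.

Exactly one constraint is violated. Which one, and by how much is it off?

Distance(K, N) = 13 — off by 6.90.

H = (0.00, 0.00) ✓; H.y = 0.00, C.y = 0.00 ✓; |HC| = 35.20 ✓; ∠(LC, CH) = 90.00° ✓; |LC| = 6.800 ✓; bearing(L→K) − bearing(L→C) = 59.00° ✓; |LK| = 6.800 ✓; ∠(LK, KN) = 90.00° ✓; |KN| = 19.90 ✗.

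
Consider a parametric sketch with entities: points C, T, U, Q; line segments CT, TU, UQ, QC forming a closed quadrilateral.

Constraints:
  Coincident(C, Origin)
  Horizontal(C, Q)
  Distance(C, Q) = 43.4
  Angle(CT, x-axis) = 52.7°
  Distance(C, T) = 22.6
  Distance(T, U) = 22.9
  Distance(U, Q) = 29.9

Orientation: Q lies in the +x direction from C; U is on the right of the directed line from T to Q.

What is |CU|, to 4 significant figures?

14.75

Checks: |TU| = 22.90 ✓; |UQ| = 29.90 ✓.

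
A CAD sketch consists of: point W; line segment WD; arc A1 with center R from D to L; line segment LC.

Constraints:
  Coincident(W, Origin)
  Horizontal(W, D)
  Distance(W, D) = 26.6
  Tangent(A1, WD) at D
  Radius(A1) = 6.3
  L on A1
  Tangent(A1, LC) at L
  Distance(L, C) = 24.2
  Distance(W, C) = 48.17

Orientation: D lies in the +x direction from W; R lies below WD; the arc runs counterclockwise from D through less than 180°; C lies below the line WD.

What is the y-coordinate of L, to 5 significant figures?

-10.767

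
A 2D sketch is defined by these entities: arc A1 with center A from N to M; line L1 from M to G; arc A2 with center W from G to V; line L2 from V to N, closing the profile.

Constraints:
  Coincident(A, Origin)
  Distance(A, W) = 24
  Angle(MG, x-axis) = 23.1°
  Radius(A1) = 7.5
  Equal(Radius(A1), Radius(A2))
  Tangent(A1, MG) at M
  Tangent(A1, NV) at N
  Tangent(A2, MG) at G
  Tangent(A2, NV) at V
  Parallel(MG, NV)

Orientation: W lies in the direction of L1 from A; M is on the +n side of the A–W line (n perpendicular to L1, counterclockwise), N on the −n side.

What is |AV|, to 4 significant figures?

25.14

The slot axis is L1's direction at 23.1°, so u = (cos 23.1°, sin 23.1°) = (0.9198, 0.3923) and n = (−sin 23.1°, cos 23.1°) = (-0.3923, 0.9198). A is at the origin and W lies 24.0 along u from A, so W = 24.0·u = (22.08, 9.416). Tangency of A1 to both parallel lines with radius 7.5 puts M and N at A ± 7.5·n: M = (-2.943, 6.899), N = (2.943, -6.899). Equal radii place G and V the same way about W: G = W + 7.5·n = (19.13, 16.31), V = W − 7.5·n = (25.02, 2.517). Then |AV| = |V − A| = 25.14.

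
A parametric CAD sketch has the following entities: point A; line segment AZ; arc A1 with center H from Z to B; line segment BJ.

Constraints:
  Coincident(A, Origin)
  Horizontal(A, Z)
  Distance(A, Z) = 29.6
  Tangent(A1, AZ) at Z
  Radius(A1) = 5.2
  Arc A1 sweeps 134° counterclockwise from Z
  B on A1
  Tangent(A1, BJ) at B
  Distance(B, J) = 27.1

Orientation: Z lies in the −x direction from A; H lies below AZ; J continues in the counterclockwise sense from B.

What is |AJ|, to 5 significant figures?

31.811

A is at the origin; AZ is horizontal with |AZ| = 29.6 and Z on the −x side, so Z = (-29.600, 0.0000). Since A1 is tangent to AZ there, HZ ⟂ AZ, so H = Z + (0, -5.2) = (-29.600, -5.2000). On A1, Z sits at bearing 90° from H; a 134° counterclockwise sweep puts B at bearing 224°, so B = H + 5.2·(cos 224°, sin 224°) = (-33.341, -8.8122). A1 meets BJ tangentially, so HB is at right angles to BJ, so BJ runs along (−sin 224°, cos 224°); with |BJ| = 27.1, J = (-14.515, -28.306). Then |AJ| = |J − A| = 31.811.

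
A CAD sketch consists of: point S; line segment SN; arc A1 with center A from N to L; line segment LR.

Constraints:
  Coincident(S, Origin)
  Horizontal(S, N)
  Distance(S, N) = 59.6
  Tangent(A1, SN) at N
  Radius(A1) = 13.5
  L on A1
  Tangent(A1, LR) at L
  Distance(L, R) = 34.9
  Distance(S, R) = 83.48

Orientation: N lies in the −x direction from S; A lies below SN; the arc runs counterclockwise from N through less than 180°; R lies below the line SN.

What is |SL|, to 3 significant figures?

74.6

Checks: |AN| = 13.50 ✓; |AL| = 13.50 ✓; ∠(AL, LR) = 90.00° ✓; |LR| = 34.90 ✓; |SR| = 83.48 ✓.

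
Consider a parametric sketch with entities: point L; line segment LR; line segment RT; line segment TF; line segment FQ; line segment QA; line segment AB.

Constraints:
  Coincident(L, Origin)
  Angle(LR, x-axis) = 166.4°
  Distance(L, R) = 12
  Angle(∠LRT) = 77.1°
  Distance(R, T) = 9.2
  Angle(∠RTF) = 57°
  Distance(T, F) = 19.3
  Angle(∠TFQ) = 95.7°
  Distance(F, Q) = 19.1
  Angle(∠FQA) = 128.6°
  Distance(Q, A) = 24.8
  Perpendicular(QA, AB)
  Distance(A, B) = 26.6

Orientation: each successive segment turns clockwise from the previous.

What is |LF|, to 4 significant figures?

6.006

L is at the origin; LR runs at 166.4° with length 12.0, so R = (-11.66, 2.822). ∠LRT = 77.1° gives RT at 63.50° from the x-axis; with |RT| = 9.2, T = (-7.559, 11.06). ∠RTF = 57.0° gives TF at -59.50° from the x-axis; with |TF| = 19.3, F = (2.237, -5.574). Then |LF| = |F − L| = 6.006.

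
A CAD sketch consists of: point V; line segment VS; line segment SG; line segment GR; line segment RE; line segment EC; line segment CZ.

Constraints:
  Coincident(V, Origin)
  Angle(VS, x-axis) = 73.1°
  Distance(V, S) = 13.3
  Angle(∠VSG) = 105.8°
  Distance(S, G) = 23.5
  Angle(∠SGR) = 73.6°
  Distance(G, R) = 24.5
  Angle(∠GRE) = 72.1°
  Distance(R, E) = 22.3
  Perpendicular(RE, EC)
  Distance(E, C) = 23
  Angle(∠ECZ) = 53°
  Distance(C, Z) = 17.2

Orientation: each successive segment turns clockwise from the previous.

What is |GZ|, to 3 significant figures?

10.7

V is at the origin; VS runs at 73.1° with length 13.3, so S = (3.87, 12.7). ∠VSG = 105.8° gives SG at -1.10° from the x-axis; with |SG| = 23.5, G = (27.4, 12.3). ∠SGR = 73.6° gives GR at -108° from the x-axis; with |GR| = 24.5, R = (20.0, -11.1). ∠GRE = 72.1° gives RE at 145° from the x-axis; with |RE| = 22.3, E = (1.82, 1.83). RE is perpendicular to EC, so EC runs at 54.6°; with |EC| = 23.0, C = (15.1, 20.6). ∠ECZ = 53.0° gives CZ at -72.4° from the x-axis; with |CZ| = 17.2, Z = (20.3, 4.18). Then |GZ| = |Z − G| = 10.7.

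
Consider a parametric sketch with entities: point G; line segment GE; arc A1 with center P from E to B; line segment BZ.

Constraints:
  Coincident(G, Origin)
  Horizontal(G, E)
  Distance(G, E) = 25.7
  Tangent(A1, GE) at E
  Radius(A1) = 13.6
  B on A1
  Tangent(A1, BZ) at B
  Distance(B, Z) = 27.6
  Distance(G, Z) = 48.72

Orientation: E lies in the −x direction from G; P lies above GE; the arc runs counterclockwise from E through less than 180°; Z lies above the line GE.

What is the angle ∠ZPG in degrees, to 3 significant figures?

109°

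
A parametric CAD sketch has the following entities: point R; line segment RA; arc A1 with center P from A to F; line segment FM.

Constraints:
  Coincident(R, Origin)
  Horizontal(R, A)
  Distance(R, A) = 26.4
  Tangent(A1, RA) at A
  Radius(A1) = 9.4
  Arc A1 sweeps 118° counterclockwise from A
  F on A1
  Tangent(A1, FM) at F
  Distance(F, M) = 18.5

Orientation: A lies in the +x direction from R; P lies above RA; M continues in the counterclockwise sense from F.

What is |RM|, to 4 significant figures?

39.82

R is at the origin; RA is horizontal with |RA| = 26.4 and A on the +x side, so A = (26.40, 0.000). A1 meets RA tangentially, so PA is at right angles to RA, so P = A + (0, 9.4) = (26.40, 9.400). On A1, A sits at bearing -90° from P; a 118° counterclockwise sweep puts F at bearing 28°, so F = P + 9.4·(cos 28°, sin 28°) = (34.70, 13.81). Since A1 is tangent to FM there, PF ⟂ FM, so FM runs along (−sin 28°, cos 28°); with |FM| = 18.5, M = (26.01, 30.15). Then |RM| = |M − R| = 39.82.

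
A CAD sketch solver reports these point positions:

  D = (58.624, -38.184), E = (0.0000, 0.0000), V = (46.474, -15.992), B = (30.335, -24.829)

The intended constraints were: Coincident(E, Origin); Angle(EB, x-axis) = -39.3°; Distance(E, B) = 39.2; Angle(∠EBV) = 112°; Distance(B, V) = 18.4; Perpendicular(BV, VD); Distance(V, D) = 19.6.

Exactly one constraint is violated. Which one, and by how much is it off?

Distance(V, D) = 19.6 — off by 5.70.

E = (0.00, 0.00) ✓; EB at -39.30° ✓; |EB| = 39.20 ✓; ∠EBV = 112.0° ✓; |BV| = 18.40 ✓; ∠(BV, VD) = 90.00° ✓; |VD| = 25.30 ✗.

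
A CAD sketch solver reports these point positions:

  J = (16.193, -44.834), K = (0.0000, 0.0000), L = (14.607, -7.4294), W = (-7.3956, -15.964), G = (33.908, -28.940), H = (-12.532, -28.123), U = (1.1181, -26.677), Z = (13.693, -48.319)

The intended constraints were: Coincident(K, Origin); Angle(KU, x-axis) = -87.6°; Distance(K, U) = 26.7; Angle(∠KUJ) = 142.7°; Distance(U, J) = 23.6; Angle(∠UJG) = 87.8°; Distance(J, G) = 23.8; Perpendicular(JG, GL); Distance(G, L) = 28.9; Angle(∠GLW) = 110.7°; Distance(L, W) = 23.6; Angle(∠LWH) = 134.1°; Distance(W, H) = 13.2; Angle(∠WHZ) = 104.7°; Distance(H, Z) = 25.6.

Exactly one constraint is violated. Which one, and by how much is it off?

Distance(H, Z) = 25.6 — off by 7.50.

K = (0.00, 0.00) ✓; KU at -87.60° ✓; |KU| = 26.70 ✓; ∠KUJ = 142.7° ✓; |UJ| = 23.60 ✓; ∠UJG = 87.80° ✓; |JG| = 23.80 ✓; ∠(JG, GL) = 90.00° ✓; |GL| = 28.90 ✓; ∠GLW = 110.7° ✓; |LW| = 23.60 ✓; ∠LWH = 134.1° ✓; |WH| = 13.20 ✓; ∠WHZ = 104.7° ✓; |HZ| = 33.10 ✗.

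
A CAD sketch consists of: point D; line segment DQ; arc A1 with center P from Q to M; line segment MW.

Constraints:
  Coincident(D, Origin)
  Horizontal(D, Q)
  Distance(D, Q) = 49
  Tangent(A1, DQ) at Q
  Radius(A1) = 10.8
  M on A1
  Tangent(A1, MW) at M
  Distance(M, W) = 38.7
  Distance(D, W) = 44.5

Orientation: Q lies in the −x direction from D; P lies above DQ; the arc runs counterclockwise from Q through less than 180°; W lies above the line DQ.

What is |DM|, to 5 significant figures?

39.950

D is at the origin; DQ is horizontal with |DQ| = 49.0 and Q on the −x side, so Q = (-49.000, 0.0000). Since A1 is tangent to DQ there, PQ ⟂ DQ, so P = Q + (0, 10.8) = (-49.000, 10.800). Since PM ⟂ MW (tangency), |PW| = √(10.8² + 38.7²) = 40.179 regardless of where M sits on A1. So W lies on both circle(D, 44.5) and circle(P, 40.179); the above-DQ intersection is W = (-20.747, 39.368). M is the foot of the tangent from W: M = (-39.562, 5.5493).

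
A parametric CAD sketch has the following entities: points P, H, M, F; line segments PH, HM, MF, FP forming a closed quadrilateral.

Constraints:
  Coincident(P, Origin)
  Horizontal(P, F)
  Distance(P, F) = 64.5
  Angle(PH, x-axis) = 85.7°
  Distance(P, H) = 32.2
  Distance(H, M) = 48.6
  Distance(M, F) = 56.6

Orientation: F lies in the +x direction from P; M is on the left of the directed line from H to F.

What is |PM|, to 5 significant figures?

70.595

Checks: |HM| = 48.60 ✓; |MF| = 56.60 ✓.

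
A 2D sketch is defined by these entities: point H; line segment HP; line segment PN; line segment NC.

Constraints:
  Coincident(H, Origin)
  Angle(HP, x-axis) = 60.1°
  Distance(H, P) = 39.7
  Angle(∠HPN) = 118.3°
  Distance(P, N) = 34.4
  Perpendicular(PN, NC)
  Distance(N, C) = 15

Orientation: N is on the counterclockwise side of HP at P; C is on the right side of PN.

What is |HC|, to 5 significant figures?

72.993

H is at the origin; HP runs at 60.1° with length 39.7, so P = 39.7·(cos 60.1°, sin 60.1°) = (19.790, 34.416). ∠HPN = 118.3°, so PN runs at 60.1° + (180° − 118.3°) = 121.80° from the x-axis; with |PN| = 34.4, N = P + 34.4·(cos 121.80°, sin 121.80°) = (1.6627, 63.652). PN ⟂ NC; with |NC| = 15.0 on the right of PN, C = N + 15.0·(0.84989, 0.52696) = (14.411, 71.556). Then |HC| = |C − H| = 72.993.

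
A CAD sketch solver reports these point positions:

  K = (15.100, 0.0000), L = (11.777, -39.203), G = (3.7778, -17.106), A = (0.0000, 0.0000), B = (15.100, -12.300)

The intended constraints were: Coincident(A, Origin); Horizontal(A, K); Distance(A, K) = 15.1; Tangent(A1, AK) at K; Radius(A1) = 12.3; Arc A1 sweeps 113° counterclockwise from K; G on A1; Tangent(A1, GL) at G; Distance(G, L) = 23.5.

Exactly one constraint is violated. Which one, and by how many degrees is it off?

Tangent(A1, GL) at G — off by 3.10°.

A = (0.00, 0.00) ✓; A.y = 0.00, K.y = 0.00 ✓; |AK| = 15.10 ✓; ∠(BK, KA) = 90.00° ✓; |BK| = 12.30 ✓; bearing(B→G) − bearing(B→K) = 113.0° ✓; |BG| = 12.30 ✓; ∠(BG, GL) = 93.10° ✗; |GL| = 23.50 ✓.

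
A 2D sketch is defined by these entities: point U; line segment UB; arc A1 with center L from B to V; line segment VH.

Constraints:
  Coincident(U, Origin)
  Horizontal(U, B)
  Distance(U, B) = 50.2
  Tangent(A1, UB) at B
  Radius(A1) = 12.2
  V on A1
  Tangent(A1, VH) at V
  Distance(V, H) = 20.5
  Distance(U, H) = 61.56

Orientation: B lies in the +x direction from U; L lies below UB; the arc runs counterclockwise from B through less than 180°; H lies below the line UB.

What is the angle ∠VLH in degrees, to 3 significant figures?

59.2°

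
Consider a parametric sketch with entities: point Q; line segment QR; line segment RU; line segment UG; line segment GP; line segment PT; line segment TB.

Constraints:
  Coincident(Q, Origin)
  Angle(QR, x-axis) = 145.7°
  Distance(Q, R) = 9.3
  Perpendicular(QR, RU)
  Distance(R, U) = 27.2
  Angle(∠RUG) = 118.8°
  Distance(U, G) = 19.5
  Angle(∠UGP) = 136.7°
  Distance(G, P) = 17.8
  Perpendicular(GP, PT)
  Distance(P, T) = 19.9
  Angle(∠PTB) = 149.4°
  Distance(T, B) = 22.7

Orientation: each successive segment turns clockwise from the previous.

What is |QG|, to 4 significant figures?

37.41

Q is at the origin; QR runs at 145.7° with length 9.3, so R = (-7.683, 5.241). The perpendicularity gives RU at right angles to QR, so RU runs at 55.70°; with |RU| = 27.2, U = (7.645, 27.71). ∠RUG = 118.8° gives UG at -5.500° from the x-axis; with |UG| = 19.5, G = (27.06, 25.84). Then |QG| = |G − Q| = 37.41.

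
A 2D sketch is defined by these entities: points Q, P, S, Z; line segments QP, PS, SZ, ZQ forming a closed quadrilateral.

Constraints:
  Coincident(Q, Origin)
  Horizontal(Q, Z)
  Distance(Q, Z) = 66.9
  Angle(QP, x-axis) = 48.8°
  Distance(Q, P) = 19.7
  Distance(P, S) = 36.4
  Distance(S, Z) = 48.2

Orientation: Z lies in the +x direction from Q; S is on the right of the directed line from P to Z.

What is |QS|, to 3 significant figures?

30.7

Checks: |PS| = 36.40 ✓; |SZ| = 48.20 ✓.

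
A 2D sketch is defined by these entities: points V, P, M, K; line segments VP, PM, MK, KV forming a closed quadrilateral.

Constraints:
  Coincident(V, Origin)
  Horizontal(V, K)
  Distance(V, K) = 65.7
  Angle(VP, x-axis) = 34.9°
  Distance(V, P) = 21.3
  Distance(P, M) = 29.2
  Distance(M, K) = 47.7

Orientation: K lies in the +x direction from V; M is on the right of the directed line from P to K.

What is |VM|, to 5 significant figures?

26.930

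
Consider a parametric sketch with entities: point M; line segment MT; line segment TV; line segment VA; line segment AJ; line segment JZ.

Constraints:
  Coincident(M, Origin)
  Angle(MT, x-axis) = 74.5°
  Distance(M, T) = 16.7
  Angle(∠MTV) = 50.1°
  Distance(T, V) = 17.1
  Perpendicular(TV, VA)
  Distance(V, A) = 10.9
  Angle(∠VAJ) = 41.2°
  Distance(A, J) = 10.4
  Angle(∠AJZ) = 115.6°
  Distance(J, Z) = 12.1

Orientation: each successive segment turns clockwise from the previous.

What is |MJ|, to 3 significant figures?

9.75

M is at the origin; MT runs at 74.5° with length 16.7, so T = (4.46, 16.1). ∠MTV = 50.1° gives TV at -55.4° from the x-axis; with |TV| = 17.1, V = (14.2, 2.02). TV is perpendicular to VA, so VA runs at -145°; with |VA| = 10.9, A = (5.20, -4.17). ∠VAJ = 41.2° gives AJ at 75.8° from the x-axis; with |AJ| = 10.4, J = (7.75, 5.91). Then |MJ| = |J − M| = 9.75.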